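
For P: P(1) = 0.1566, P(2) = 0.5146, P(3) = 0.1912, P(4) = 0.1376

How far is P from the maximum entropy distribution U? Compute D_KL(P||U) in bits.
0.2378 bits

U(i) = 1/4 for all i

D_KL(P||U) = Σ P(x) log₂(P(x) / (1/4))
           = Σ P(x) log₂(P(x)) + log₂(4)
           = log₂(4) - H(P)

H(P) = -Σ P(x) log₂(P(x)):
  -P(1)·log₂(P(1)) = -(0.1566)·log₂(0.1566) = 0.41888
  -P(2)·log₂(P(2)) = -(0.5146)·log₂(0.5146) = 0.49323
  -P(3)·log₂(P(3)) = -(0.1912)·log₂(0.1912) = 0.45636
  -P(4)·log₂(P(4)) = -(0.1376)·log₂(0.1376) = 0.39374
H(P) = 0.41888 + 0.49323 + 0.45636 + 0.39374 = 1.76221 bits

log₂(4) = 2.00000 bits

D_KL(P||U) = 2.00000 - 1.76221 = 0.23779 ≈ 0.2378 bits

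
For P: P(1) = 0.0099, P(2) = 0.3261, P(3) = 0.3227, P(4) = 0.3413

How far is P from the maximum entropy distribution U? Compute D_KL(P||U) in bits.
0.3510 bits

U(i) = 1/4 for all i

D_KL(P||U) = Σ P(x) log₂(P(x) / (1/4))
           = Σ P(x) log₂(P(x)) + log₂(4)
           = log₂(4) - H(P)

H(P) = -Σ P(x) log₂(P(x)):
  -P(1)·log₂(P(1)) = -(0.0099)·log₂(0.0099) = 0.06592
  -P(2)·log₂(P(2)) = -(0.3261)·log₂(0.3261) = 0.52718
  -P(3)·log₂(P(3)) = -(0.3227)·log₂(0.3227) = 0.52656
  -P(4)·log₂(P(4)) = -(0.3413)·log₂(0.3413) = 0.52932
H(P) = 0.06592 + 0.52718 + 0.52656 + 0.52932 = 1.64898 bits

log₂(4) = 2.00000 bits

D_KL(P||U) = 2.00000 - 1.64898 = 0.35102 ≈ 0.3510 bits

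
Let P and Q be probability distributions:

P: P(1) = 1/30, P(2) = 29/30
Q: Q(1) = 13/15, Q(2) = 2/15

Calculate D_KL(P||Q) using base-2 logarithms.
2.6060 bits

D_KL(P||Q) = Σ P(x) log₂(P(x)/Q(x))

Computing term by term:
  P(1)·log₂(P(1)/Q(1)) = (1/30)·log₂((1/30)/(13/15)) = -0.15668
  P(2)·log₂(P(2)/Q(2)) = (29/30)·log₂((29/30)/(2/15)) = 2.76271

D_KL(P||Q) = -0.15668 + 2.76271 = 2.60603 ≈ 2.6060 bits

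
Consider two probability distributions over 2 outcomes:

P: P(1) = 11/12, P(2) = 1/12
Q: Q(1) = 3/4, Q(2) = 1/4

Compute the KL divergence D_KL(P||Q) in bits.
0.1333 bits

D_KL(P||Q) = Σ P(x) log₂(P(x)/Q(x))

Computing term by term:
  P(1)·log₂(P(1)/Q(1)) = (11/12)·log₂((11/12)/(3/4)) = 0.26538
  P(2)·log₂(P(2)/Q(2)) = (1/12)·log₂((1/12)/(1/4)) = -0.13208

D_KL(P||Q) = 0.26538 - 0.13208 = 0.13330 ≈ 0.1333 bits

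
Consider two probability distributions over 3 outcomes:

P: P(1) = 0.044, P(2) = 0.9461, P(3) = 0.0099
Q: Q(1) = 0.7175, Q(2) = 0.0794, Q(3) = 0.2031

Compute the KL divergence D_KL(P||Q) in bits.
3.1617 bits

D_KL(P||Q) = Σ P(x) log₂(P(x)/Q(x))

Computing term by term:
  P(1)·log₂(P(1)/Q(1)) = 0.044·log₂(0.044/0.7175) = -0.17721
  P(2)·log₂(P(2)/Q(2)) = 0.9461·log₂(0.9461/0.0794) = 3.38210
  P(3)·log₂(P(3)/Q(3)) = 0.0099·log₂(0.0099/0.2031) = -0.04315

D_KL(P||Q) = -0.17721 + 3.38210 - 0.04315 = 3.16174 ≈ 3.1617 bits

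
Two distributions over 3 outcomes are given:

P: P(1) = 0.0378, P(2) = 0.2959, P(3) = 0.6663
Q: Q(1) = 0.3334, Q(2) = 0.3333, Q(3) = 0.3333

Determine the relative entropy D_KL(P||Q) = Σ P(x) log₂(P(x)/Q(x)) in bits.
0.4963 bits

D_KL(P||Q) = Σ P(x) log₂(P(x)/Q(x))

Computing term by term:
  P(1)·log₂(P(1)/Q(1)) = 0.0378·log₂(0.0378/0.3334) = -0.11872
  P(2)·log₂(P(2)/Q(2)) = 0.2959·log₂(0.2959/0.3333) = -0.05081
  P(3)·log₂(P(3)/Q(3)) = 0.6663·log₂(0.6663/0.3333) = 0.66587

D_KL(P||Q) = -0.11872 - 0.05081 + 0.66587 = 0.49634 ≈ 0.4963 bits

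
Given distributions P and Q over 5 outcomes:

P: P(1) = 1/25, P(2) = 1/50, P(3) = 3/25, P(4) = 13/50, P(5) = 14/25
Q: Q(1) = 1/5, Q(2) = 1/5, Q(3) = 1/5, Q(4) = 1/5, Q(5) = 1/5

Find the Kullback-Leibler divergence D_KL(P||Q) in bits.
0.6825 bits

D_KL(P||Q) = Σ P(x) log₂(P(x)/Q(x))

Computing term by term:
  P(1)·log₂(P(1)/Q(1)) = (1/25)·log₂((1/25)/(1/5)) = -0.09288
  P(2)·log₂(P(2)/Q(2)) = (1/50)·log₂((1/50)/(1/5)) = -0.06644
  P(3)·log₂(P(3)/Q(3)) = (3/25)·log₂((3/25)/(1/5)) = -0.08844
  P(4)·log₂(P(4)/Q(4)) = (13/50)·log₂((13/50)/(1/5)) = 0.09841
  P(5)·log₂(P(5)/Q(5)) = (14/25)·log₂((14/25)/(1/5)) = 0.83184

D_KL(P||Q) = -0.09288 - 0.06644 - 0.08844 + 0.09841 + 0.83184 = 0.68249 ≈ 0.6825 bits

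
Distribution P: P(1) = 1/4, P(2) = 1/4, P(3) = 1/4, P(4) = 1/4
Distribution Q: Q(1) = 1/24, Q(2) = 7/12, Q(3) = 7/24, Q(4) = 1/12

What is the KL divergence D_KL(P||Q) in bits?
0.6813 bits

D_KL(P||Q) = Σ P(x) log₂(P(x)/Q(x))

Computing term by term:
  P(1)·log₂(P(1)/Q(1)) = (1/4)·log₂((1/4)/(1/24)) = 0.64624
  P(2)·log₂(P(2)/Q(2)) = (1/4)·log₂((1/4)/(7/12)) = -0.30560
  P(3)·log₂(P(3)/Q(3)) = (1/4)·log₂((1/4)/(7/24)) = -0.05560
  P(4)·log₂(P(4)/Q(4)) = (1/4)·log₂((1/4)/(1/12)) = 0.39624

D_KL(P||Q) = 0.64624 - 0.30560 - 0.05560 + 0.39624 = 0.68128 ≈ 0.6813 bits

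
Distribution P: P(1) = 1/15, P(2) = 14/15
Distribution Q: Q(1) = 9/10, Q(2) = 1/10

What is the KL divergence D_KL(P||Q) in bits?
2.7572 bits

D_KL(P||Q) = Σ P(x) log₂(P(x)/Q(x))

Computing term by term:
  P(1)·log₂(P(1)/Q(1)) = (1/15)·log₂((1/15)/(9/10)) = -0.25033
  P(2)·log₂(P(2)/Q(2)) = (14/15)·log₂((14/15)/(1/10)) = 3.00757

D_KL(P||Q) = -0.25033 + 3.00757 = 2.75724 ≈ 2.7572 bits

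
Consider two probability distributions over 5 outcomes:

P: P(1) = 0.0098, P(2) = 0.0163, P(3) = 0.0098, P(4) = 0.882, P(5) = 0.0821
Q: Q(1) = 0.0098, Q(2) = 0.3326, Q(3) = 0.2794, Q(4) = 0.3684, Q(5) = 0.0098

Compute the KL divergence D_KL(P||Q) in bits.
1.2444 bits

D_KL(P||Q) = Σ P(x) log₂(P(x)/Q(x))

Computing term by term:
  P(1)·log₂(P(1)/Q(1)) = 0.0098·log₂(0.0098/0.0098) = 0.00000
  P(2)·log₂(P(2)/Q(2)) = 0.0163·log₂(0.0163/0.3326) = -0.07092
  P(3)·log₂(P(3)/Q(3)) = 0.0098·log₂(0.0098/0.2794) = -0.04737
  P(4)·log₂(P(4)/Q(4)) = 0.882·log₂(0.882/0.3684) = 1.11088
  P(5)·log₂(P(5)/Q(5)) = 0.0821·log₂(0.0821/0.0098) = 0.25176

D_KL(P||Q) = 0.00000 - 0.07092 - 0.04737 + 1.11088 + 0.25176 = 1.24435 ≈ 1.2444 bits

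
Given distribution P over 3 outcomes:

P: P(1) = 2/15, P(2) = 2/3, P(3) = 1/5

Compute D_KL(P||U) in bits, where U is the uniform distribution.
0.3430 bits

U(i) = 1/3 for all i

D_KL(P||U) = Σ P(x) log₂(P(x) / (1/3))
           = Σ P(x) log₂(P(x)) + log₂(3)
           = log₂(3) - H(P)

H(P) = -Σ P(x) log₂(P(x)):
  -P(1)·log₂(P(1)) = -(2/15)·log₂(2/15) = 0.38759
  -P(2)·log₂(P(2)) = -(2/3)·log₂(2/3) = 0.38998
  -P(3)·log₂(P(3)) = -(1/5)·log₂(1/5) = 0.46439
H(P) = 0.38759 + 0.38998 + 0.46439 = 1.24196 bits

log₂(3) = 1.58496 bits

D_KL(P||U) = 1.58496 - 1.24196 = 0.34300 ≈ 0.3430 bits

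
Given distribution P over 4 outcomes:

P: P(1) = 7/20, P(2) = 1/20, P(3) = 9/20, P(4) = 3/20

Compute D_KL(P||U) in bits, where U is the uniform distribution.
0.3249 bits

U(i) = 1/4 for all i

D_KL(P||U) = Σ P(x) log₂(P(x) / (1/4))
           = Σ P(x) log₂(P(x)) + log₂(4)
           = log₂(4) - H(P)

H(P) = -Σ P(x) log₂(P(x)):
  -P(1)·log₂(P(1)) = -(7/20)·log₂(7/20) = 0.53010
  -P(2)·log₂(P(2)) = -(1/20)·log₂(1/20) = 0.21610
  -P(3)·log₂(P(3)) = -(9/20)·log₂(9/20) = 0.51840
  -P(4)·log₂(P(4)) = -(3/20)·log₂(3/20) = 0.41054
H(P) = 0.53010 + 0.21610 + 0.51840 + 0.41054 = 1.67514 bits

log₂(4) = 2.00000 bits

D_KL(P||U) = 2.00000 - 1.67514 = 0.32486 ≈ 0.3249 bits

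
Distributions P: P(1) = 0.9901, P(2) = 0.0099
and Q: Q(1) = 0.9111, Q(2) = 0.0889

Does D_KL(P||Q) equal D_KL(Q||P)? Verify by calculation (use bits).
D_KL(P||Q) = 0.0874 bits, D_KL(Q||P) = 0.1722 bits. No — D_KL(P||Q) ≠ D_KL(Q||P) for this pair.

D_KL(P||Q) = Σ P(x) log₂(P(x)/Q(x))

Computing term by term:
  P(1)·log₂(P(1)/Q(1)) = 0.9901·log₂(0.9901/0.9111) = 0.11878
  P(2)·log₂(P(2)/Q(2)) = 0.0099·log₂(0.0099/0.0889) = -0.03135

D_KL(P||Q) = 0.11878 - 0.03135 = 0.08743 ≈ 0.0874 bits

D_KL(Q||P) = Σ Q(x) log₂(Q(x)/P(x))

Computing term by term:
  Q(1)·log₂(Q(1)/P(1)) = 0.9111·log₂(0.9111/0.9901) = -0.10930
  Q(2)·log₂(Q(2)/P(2)) = 0.0889·log₂(0.0889/0.0099) = 0.28152

D_KL(Q||P) = -0.10930 + 0.28152 = 0.17222 ≈ 0.1722 bits

These are NOT equal (difference: 0.0848 bits). KL divergence is asymmetric: D_KL(P||Q) ≠ D_KL(Q||P) in general.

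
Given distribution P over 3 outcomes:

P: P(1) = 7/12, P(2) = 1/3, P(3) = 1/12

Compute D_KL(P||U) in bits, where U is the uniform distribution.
0.3043 bits

U(i) = 1/3 for all i

D_KL(P||U) = Σ P(x) log₂(P(x) / (1/3))
           = Σ P(x) log₂(P(x)) + log₂(3)
           = log₂(3) - H(P)

H(P) = -Σ P(x) log₂(P(x)):
  -P(1)·log₂(P(1)) = -(7/12)·log₂(7/12) = 0.45360
  -P(2)·log₂(P(2)) = -(1/3)·log₂(1/3) = 0.52832
  -P(3)·log₂(P(3)) = -(1/12)·log₂(1/12) = 0.29875
H(P) = 0.45360 + 0.52832 + 0.29875 = 1.28067 bits

log₂(3) = 1.58496 bits

D_KL(P||U) = 1.58496 - 1.28067 = 0.30429 ≈ 0.3043 bits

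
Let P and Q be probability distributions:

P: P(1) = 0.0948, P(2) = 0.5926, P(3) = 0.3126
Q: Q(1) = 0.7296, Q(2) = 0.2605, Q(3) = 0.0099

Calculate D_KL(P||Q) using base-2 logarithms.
1.9806 bits

D_KL(P||Q) = Σ P(x) log₂(P(x)/Q(x))

Computing term by term:
  P(1)·log₂(P(1)/Q(1)) = 0.0948·log₂(0.0948/0.7296) = -0.27911
  P(2)·log₂(P(2)/Q(2)) = 0.5926·log₂(0.5926/0.2605) = 0.70269
  P(3)·log₂(P(3)/Q(3)) = 0.3126·log₂(0.3126/0.0099) = 1.55698

D_KL(P||Q) = -0.27911 + 0.70269 + 1.55698 = 1.98056 ≈ 1.9806 bits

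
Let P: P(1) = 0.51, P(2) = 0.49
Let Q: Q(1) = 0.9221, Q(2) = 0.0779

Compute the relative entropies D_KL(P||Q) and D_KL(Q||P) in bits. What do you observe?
D_KL(P||Q) = 0.8643 bits, D_KL(Q||P) = 0.5812 bits. The two directions give different values (D_KL(P||Q) exceeds D_KL(Q||P) by 0.2831 bits): KL divergence is asymmetric.

D_KL(P||Q) = Σ P(x) log₂(P(x)/Q(x))

Computing term by term:
  P(1)·log₂(P(1)/Q(1)) = 0.51·log₂(0.51/0.9221) = -0.43576
  P(2)·log₂(P(2)/Q(2)) = 0.49·log₂(0.49/0.0779) = 1.30001

D_KL(P||Q) = -0.43576 + 1.30001 = 0.86425 ≈ 0.8643 bits

D_KL(Q||P) = Σ Q(x) log₂(Q(x)/P(x))

Computing term by term:
  Q(1)·log₂(Q(1)/P(1)) = 0.9221·log₂(0.9221/0.51) = 0.78787
  Q(2)·log₂(Q(2)/P(2)) = 0.0779·log₂(0.0779/0.49) = -0.20668

D_KL(Q||P) = 0.78787 - 0.20668 = 0.58119 ≈ 0.5812 bits

These are NOT equal (difference: 0.2831 bits). KL divergence is asymmetric: D_KL(P||Q) ≠ D_KL(Q||P) in general.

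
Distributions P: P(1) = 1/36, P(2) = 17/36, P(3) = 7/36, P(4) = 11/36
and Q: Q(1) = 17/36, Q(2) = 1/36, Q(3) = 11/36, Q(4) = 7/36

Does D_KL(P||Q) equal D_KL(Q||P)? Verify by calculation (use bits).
D_KL(P||Q) = 1.8891 bits, D_KL(Q||P) = 1.8891 bits. Yes — for this pair D_KL(P||Q) = D_KL(Q||P).

D_KL(P||Q) = Σ P(x) log₂(P(x)/Q(x))

Computing term by term:
  P(1)·log₂(P(1)/Q(1)) = (1/36)·log₂((1/36)/(17/36)) = -0.11354
  P(2)·log₂(P(2)/Q(2)) = (17/36)·log₂((17/36)/(1/36)) = 1.93019
  P(3)·log₂(P(3)/Q(3)) = (7/36)·log₂((7/36)/(11/36)) = -0.12679
  P(4)·log₂(P(4)/Q(4)) = (11/36)·log₂((11/36)/(7/36)) = 0.19925

D_KL(P||Q) = -0.11354 + 1.93019 - 0.12679 + 0.19925 = 1.88911 ≈ 1.8891 bits

D_KL(Q||P) = Σ Q(x) log₂(Q(x)/P(x))

Computing term by term:
  Q(1)·log₂(Q(1)/P(1)) = (17/36)·log₂((17/36)/(1/36)) = 1.93019
  Q(2)·log₂(Q(2)/P(2)) = (1/36)·log₂((1/36)/(17/36)) = -0.11354
  Q(3)·log₂(Q(3)/P(3)) = (11/36)·log₂((11/36)/(7/36)) = 0.19925
  Q(4)·log₂(Q(4)/P(4)) = (7/36)·log₂((7/36)/(11/36)) = -0.12679

D_KL(Q||P) = 1.93019 - 0.11354 + 0.19925 - 0.12679 = 1.88911 ≈ 1.8891 bits

These ARE equal here. Q is P with outcomes relabeled (Q(1) = P(2), Q(2) = P(1), Q(3) = P(4), Q(4) = P(3)) by a relabeling that is its own inverse, so the two sums contain exactly the same terms in a different order. This is a special case — KL divergence is not symmetric in general: D_KL(P||Q) ≠ D_KL(Q||P) for most P, Q.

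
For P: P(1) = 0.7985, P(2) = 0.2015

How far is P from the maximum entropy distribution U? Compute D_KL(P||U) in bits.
0.2751 bits

U(i) = 1/2 for all i

D_KL(P||U) = Σ P(x) log₂(P(x) / (1/2))
           = Σ P(x) log₂(P(x)) + log₂(2)
           = log₂(2) - H(P)

H(P) = -Σ P(x) log₂(P(x)):
  -P(1)·log₂(P(1)) = -(0.7985)·log₂(0.7985) = 0.25922
  -P(2)·log₂(P(2)) = -(0.2015)·log₂(0.2015) = 0.46570
H(P) = 0.25922 + 0.46570 = 0.72492 bits

log₂(2) = 1.00000 bits

D_KL(P||U) = 1.00000 - 0.72492 = 0.27508 ≈ 0.2751 bits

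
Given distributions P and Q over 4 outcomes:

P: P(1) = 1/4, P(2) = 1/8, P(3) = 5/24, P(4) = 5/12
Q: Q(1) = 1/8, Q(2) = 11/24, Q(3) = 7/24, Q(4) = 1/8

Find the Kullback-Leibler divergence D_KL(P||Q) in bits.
0.6383 bits

D_KL(P||Q) = Σ P(x) log₂(P(x)/Q(x))

Computing term by term:
  P(1)·log₂(P(1)/Q(1)) = (1/4)·log₂((1/4)/(1/8)) = 0.25000
  P(2)·log₂(P(2)/Q(2)) = (1/8)·log₂((1/8)/(11/24)) = -0.23431
  P(3)·log₂(P(3)/Q(3)) = (5/24)·log₂((5/24)/(7/24)) = -0.10113
  P(4)·log₂(P(4)/Q(4)) = (5/12)·log₂((5/12)/(1/8)) = 0.72374

D_KL(P||Q) = 0.25000 - 0.23431 - 0.10113 + 0.72374 = 0.63830 ≈ 0.6383 bits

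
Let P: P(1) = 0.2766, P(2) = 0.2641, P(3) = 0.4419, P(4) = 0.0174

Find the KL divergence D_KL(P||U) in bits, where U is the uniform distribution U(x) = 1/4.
0.3575 bits

U(i) = 1/4 for all i

D_KL(P||U) = Σ P(x) log₂(P(x) / (1/4))
           = Σ P(x) log₂(P(x)) + log₂(4)
           = log₂(4) - H(P)

H(P) = -Σ P(x) log₂(P(x)):
  -P(1)·log₂(P(1)) = -(0.2766)·log₂(0.2766) = 0.51285
  -P(2)·log₂(P(2)) = -(0.2641)·log₂(0.2641) = 0.50729
  -P(3)·log₂(P(3)) = -(0.4419)·log₂(0.4419) = 0.52065
  -P(4)·log₂(P(4)) = -(0.0174)·log₂(0.0174) = 0.10170
H(P) = 0.51285 + 0.50729 + 0.52065 + 0.10170 = 1.64249 bits

log₂(4) = 2.00000 bits

D_KL(P||U) = 2.00000 - 1.64249 = 0.35751 ≈ 0.3575 bits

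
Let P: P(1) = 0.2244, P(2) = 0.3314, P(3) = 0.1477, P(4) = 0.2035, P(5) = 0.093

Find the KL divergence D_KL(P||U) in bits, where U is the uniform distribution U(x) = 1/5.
0.1165 bits

U(i) = 1/5 for all i

D_KL(P||U) = Σ P(x) log₂(P(x) / (1/5))
           = Σ P(x) log₂(P(x)) + log₂(5)
           = log₂(5) - H(P)

H(P) = -Σ P(x) log₂(P(x)):
  -P(1)·log₂(P(1)) = -(0.2244)·log₂(0.2244) = 0.48377
  -P(2)·log₂(P(2)) = -(0.3314)·log₂(0.3314) = 0.52804
  -P(3)·log₂(P(3)) = -(0.1477)·log₂(0.1477) = 0.40754
  -P(4)·log₂(P(4)) = -(0.2035)·log₂(0.2035) = 0.46742
  -P(5)·log₂(P(5)) = -(0.093)·log₂(0.093) = 0.31868
H(P) = 0.48377 + 0.52804 + 0.40754 + 0.46742 + 0.31868 = 2.20545 bits

log₂(5) = 2.32193 bits

D_KL(P||U) = 2.32193 - 2.20545 = 0.11648 ≈ 0.1165 bits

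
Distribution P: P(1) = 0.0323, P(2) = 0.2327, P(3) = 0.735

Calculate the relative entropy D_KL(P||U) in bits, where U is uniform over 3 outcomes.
0.6091 bits

U(i) = 1/3 for all i

D_KL(P||U) = Σ P(x) log₂(P(x) / (1/3))
           = Σ P(x) log₂(P(x)) + log₂(3)
           = log₂(3) - H(P)

H(P) = -Σ P(x) log₂(P(x)):
  -P(1)·log₂(P(1)) = -(0.0323)·log₂(0.0323) = 0.15996
  -P(2)·log₂(P(2)) = -(0.2327)·log₂(0.2327) = 0.48947
  -P(3)·log₂(P(3)) = -(0.735)·log₂(0.735) = 0.32648
H(P) = 0.15996 + 0.48947 + 0.32648 = 0.97591 bits

log₂(3) = 1.58496 bits

D_KL(P||U) = 1.58496 - 0.97591 = 0.60905 ≈ 0.6091 bits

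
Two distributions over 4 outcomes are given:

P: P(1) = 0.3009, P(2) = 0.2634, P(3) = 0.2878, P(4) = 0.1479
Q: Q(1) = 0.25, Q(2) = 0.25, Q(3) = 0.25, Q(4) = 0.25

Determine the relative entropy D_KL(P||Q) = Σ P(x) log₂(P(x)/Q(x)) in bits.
0.0467 bits

D_KL(P||Q) = Σ P(x) log₂(P(x)/Q(x))

Computing term by term:
  P(1)·log₂(P(1)/Q(1)) = 0.3009·log₂(0.3009/0.25) = 0.08045
  P(2)·log₂(P(2)/Q(2)) = 0.2634·log₂(0.2634/0.25) = 0.01984
  P(3)·log₂(P(3)/Q(3)) = 0.2878·log₂(0.2878/0.25) = 0.05846
  P(4)·log₂(P(4)/Q(4)) = 0.1479·log₂(0.1479/0.25) = -0.11201

D_KL(P||Q) = 0.08045 + 0.01984 + 0.05846 - 0.11201 = 0.04674 ≈ 0.0467 bits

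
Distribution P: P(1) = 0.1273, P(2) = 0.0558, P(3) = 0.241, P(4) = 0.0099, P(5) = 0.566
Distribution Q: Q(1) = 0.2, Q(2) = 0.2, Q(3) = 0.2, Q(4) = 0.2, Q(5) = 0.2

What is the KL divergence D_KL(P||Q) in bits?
0.6856 bits

D_KL(P||Q) = Σ P(x) log₂(P(x)/Q(x))

Computing term by term:
  P(1)·log₂(P(1)/Q(1)) = 0.1273·log₂(0.1273/0.2) = -0.08297
  P(2)·log₂(P(2)/Q(2)) = 0.0558·log₂(0.0558/0.2) = -0.10276
  P(3)·log₂(P(3)/Q(3)) = 0.241·log₂(0.241/0.2) = 0.06484
  P(4)·log₂(P(4)/Q(4)) = 0.0099·log₂(0.0099/0.2) = -0.04293
  P(5)·log₂(P(5)/Q(5)) = 0.566·log₂(0.566/0.2) = 0.84945

D_KL(P||Q) = -0.08297 - 0.10276 + 0.06484 - 0.04293 + 0.84945 = 0.68563 ≈ 0.6856 bits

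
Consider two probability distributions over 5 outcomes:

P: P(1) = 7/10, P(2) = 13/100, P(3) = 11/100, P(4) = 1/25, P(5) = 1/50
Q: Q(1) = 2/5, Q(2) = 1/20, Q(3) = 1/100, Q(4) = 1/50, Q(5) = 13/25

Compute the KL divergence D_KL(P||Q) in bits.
1.0709 bits

D_KL(P||Q) = Σ P(x) log₂(P(x)/Q(x))

Computing term by term:
  P(1)·log₂(P(1)/Q(1)) = (7/10)·log₂((7/10)/(2/5)) = 0.56515
  P(2)·log₂(P(2)/Q(2)) = (13/100)·log₂((13/100)/(1/20)) = 0.17921
  P(3)·log₂(P(3)/Q(3)) = (11/100)·log₂((11/100)/(1/100)) = 0.38054
  P(4)·log₂(P(4)/Q(4)) = (1/25)·log₂((1/25)/(1/50)) = 0.04000
  P(5)·log₂(P(5)/Q(5)) = (1/50)·log₂((1/50)/(13/25)) = -0.09401

D_KL(P||Q) = 0.56515 + 0.17921 + 0.38054 + 0.04000 - 0.09401 = 1.07089 ≈ 1.0709 bits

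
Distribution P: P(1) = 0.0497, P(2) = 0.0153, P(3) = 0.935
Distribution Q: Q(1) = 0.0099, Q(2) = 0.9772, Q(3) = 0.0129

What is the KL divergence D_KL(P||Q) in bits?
5.8018 bits

D_KL(P||Q) = Σ P(x) log₂(P(x)/Q(x))

Computing term by term:
  P(1)·log₂(P(1)/Q(1)) = 0.0497·log₂(0.0497/0.0099) = 0.11569
  P(2)·log₂(P(2)/Q(2)) = 0.0153·log₂(0.0153/0.9772) = -0.09175
  P(3)·log₂(P(3)/Q(3)) = 0.935·log₂(0.935/0.0129) = 5.77785

D_KL(P||Q) = 0.11569 - 0.09175 + 5.77785 = 5.80179 ≈ 5.8018 bits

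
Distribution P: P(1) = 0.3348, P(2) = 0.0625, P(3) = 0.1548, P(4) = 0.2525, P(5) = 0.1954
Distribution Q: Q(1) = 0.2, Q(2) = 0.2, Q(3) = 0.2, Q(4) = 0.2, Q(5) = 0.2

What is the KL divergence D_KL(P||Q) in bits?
0.1651 bits

D_KL(P||Q) = Σ P(x) log₂(P(x)/Q(x))

Computing term by term:
  P(1)·log₂(P(1)/Q(1)) = 0.3348·log₂(0.3348/0.2) = 0.24886
  P(2)·log₂(P(2)/Q(2)) = 0.0625·log₂(0.0625/0.2) = -0.10488
  P(3)·log₂(P(3)/Q(3)) = 0.1548·log₂(0.1548/0.2) = -0.05721
  P(4)·log₂(P(4)/Q(4)) = 0.2525·log₂(0.2525/0.2) = 0.08491
  P(5)·log₂(P(5)/Q(5)) = 0.1954·log₂(0.1954/0.2) = -0.00656

D_KL(P||Q) = 0.24886 - 0.10488 - 0.05721 + 0.08491 - 0.00656 = 0.16512 ≈ 0.1651 bits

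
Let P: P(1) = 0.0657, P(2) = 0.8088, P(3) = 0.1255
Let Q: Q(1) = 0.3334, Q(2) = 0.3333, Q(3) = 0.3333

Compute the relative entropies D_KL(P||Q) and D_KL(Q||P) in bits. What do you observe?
D_KL(P||Q) = 0.7036 bits, D_KL(Q||P) = 0.8246 bits. The two directions give different values (D_KL(Q||P) exceeds D_KL(P||Q) by 0.1210 bits): KL divergence is asymmetric.

D_KL(P||Q) = Σ P(x) log₂(P(x)/Q(x))

Computing term by term:
  P(1)·log₂(P(1)/Q(1)) = 0.0657·log₂(0.0657/0.3334) = -0.15395
  P(2)·log₂(P(2)/Q(2)) = 0.8088·log₂(0.8088/0.3333) = 1.03442
  P(3)·log₂(P(3)/Q(3)) = 0.1255·log₂(0.1255/0.3333) = -0.17685

D_KL(P||Q) = -0.15395 + 1.03442 - 0.17685 = 0.70362 ≈ 0.7036 bits

D_KL(Q||P) = Σ Q(x) log₂(Q(x)/P(x))

Computing term by term:
  Q(1)·log₂(Q(1)/P(1)) = 0.3334·log₂(0.3334/0.0657) = 0.78125
  Q(2)·log₂(Q(2)/P(2)) = 0.3333·log₂(0.3333/0.8088) = -0.42628
  Q(3)·log₂(Q(3)/P(3)) = 0.3333·log₂(0.3333/0.1255) = 0.46966

D_KL(Q||P) = 0.78125 - 0.42628 + 0.46966 = 0.82463 ≈ 0.8246 bits

These are NOT equal (difference: 0.1210 bits). KL divergence is asymmetric: D_KL(P||Q) ≠ D_KL(Q||P) in general.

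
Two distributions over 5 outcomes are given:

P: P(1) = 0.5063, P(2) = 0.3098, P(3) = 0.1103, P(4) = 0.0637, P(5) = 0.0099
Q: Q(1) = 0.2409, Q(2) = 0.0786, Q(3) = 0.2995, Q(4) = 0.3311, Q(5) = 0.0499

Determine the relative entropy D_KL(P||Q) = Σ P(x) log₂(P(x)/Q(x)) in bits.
0.8220 bits

D_KL(P||Q) = Σ P(x) log₂(P(x)/Q(x))

Computing term by term:
  P(1)·log₂(P(1)/Q(1)) = 0.5063·log₂(0.5063/0.2409) = 0.54253
  P(2)·log₂(P(2)/Q(2)) = 0.3098·log₂(0.3098/0.0786) = 0.61301
  P(3)·log₂(P(3)/Q(3)) = 0.1103·log₂(0.1103/0.2995) = -0.15896
  P(4)·log₂(P(4)/Q(4)) = 0.0637·log₂(0.0637/0.3311) = -0.15147
  P(5)·log₂(P(5)/Q(5)) = 0.0099·log₂(0.0099/0.0499) = -0.02310

D_KL(P||Q) = 0.54253 + 0.61301 - 0.15896 - 0.15147 - 0.02310 = 0.82201 ≈ 0.8220 bits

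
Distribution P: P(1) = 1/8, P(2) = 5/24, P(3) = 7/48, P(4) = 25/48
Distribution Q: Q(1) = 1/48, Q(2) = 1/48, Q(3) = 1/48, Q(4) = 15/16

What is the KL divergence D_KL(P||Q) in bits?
0.9829 bits

D_KL(P||Q) = Σ P(x) log₂(P(x)/Q(x))

Computing term by term:
  P(1)·log₂(P(1)/Q(1)) = (1/8)·log₂((1/8)/(1/48)) = 0.32312
  P(2)·log₂(P(2)/Q(2)) = (5/24)·log₂((5/24)/(1/48)) = 0.69207
  P(3)·log₂(P(3)/Q(3)) = (7/48)·log₂((7/48)/(1/48)) = 0.40941
  P(4)·log₂(P(4)/Q(4)) = (25/48)·log₂((25/48)/(15/16)) = -0.44167

D_KL(P||Q) = 0.32312 + 0.69207 + 0.40941 - 0.44167 = 0.98293 ≈ 0.9829 bits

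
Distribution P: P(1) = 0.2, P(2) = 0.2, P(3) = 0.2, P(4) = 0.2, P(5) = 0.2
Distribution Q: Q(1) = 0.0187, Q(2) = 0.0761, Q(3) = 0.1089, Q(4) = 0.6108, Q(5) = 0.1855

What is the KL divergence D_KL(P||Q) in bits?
0.8376 bits

D_KL(P||Q) = Σ P(x) log₂(P(x)/Q(x))

Computing term by term:
  P(1)·log₂(P(1)/Q(1)) = 0.2·log₂(0.2/0.0187) = 0.68378
  P(2)·log₂(P(2)/Q(2)) = 0.2·log₂(0.2/0.0761) = 0.27881
  P(3)·log₂(P(3)/Q(3)) = 0.2·log₂(0.2/0.1089) = 0.17540
  P(4)·log₂(P(4)/Q(4)) = 0.2·log₂(0.2/0.6108) = -0.32214
  P(5)·log₂(P(5)/Q(5)) = 0.2·log₂(0.2/0.1855) = 0.02172

D_KL(P||Q) = 0.68378 + 0.27881 + 0.17540 - 0.32214 + 0.02172 = 0.83757 ≈ 0.8376 bits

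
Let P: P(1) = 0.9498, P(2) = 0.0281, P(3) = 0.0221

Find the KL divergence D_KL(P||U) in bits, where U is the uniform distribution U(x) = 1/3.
1.2480 bits

U(i) = 1/3 for all i

D_KL(P||U) = Σ P(x) log₂(P(x) / (1/3))
           = Σ P(x) log₂(P(x)) + log₂(3)
           = log₂(3) - H(P)

H(P) = -Σ P(x) log₂(P(x)):
  -P(1)·log₂(P(1)) = -(0.9498)·log₂(0.9498) = 0.07057
  -P(2)·log₂(P(2)) = -(0.0281)·log₂(0.0281) = 0.14481
  -P(3)·log₂(P(3)) = -(0.0221)·log₂(0.0221) = 0.12155
H(P) = 0.07057 + 0.14481 + 0.12155 = 0.33693 bits

log₂(3) = 1.58496 bits

D_KL(P||U) = 1.58496 - 0.33693 = 1.24803 ≈ 1.2480 bits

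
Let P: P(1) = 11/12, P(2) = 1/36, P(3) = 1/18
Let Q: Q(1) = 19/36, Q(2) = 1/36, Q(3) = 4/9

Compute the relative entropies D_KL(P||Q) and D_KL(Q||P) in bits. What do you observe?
D_KL(P||Q) = 0.5634 bits, D_KL(Q||P) = 0.9130 bits. The two directions give different values (D_KL(Q||P) exceeds D_KL(P||Q) by 0.3496 bits): KL divergence is asymmetric.

D_KL(P||Q) = Σ P(x) log₂(P(x)/Q(x))

Computing term by term:
  P(1)·log₂(P(1)/Q(1)) = (11/12)·log₂((11/12)/(19/36)) = 0.73009
  P(2)·log₂(P(2)/Q(2)) = (1/36)·log₂((1/36)/(1/36)) = 0.00000
  P(3)·log₂(P(3)/Q(3)) = (1/18)·log₂((1/18)/(4/9)) = -0.16667

D_KL(P||Q) = 0.73009 + 0.00000 - 0.16667 = 0.56342 ≈ 0.5634 bits

D_KL(Q||P) = Σ Q(x) log₂(Q(x)/P(x))

Computing term by term:
  Q(1)·log₂(Q(1)/P(1)) = (19/36)·log₂((19/36)/(11/12)) = -0.42036
  Q(2)·log₂(Q(2)/P(2)) = (1/36)·log₂((1/36)/(1/36)) = 0.00000
  Q(3)·log₂(Q(3)/P(3)) = (4/9)·log₂((4/9)/(1/18)) = 1.33333

D_KL(Q||P) = -0.42036 + 0.00000 + 1.33333 = 0.91297 ≈ 0.9130 bits

These are NOT equal (difference: 0.3496 bits). KL divergence is asymmetric: D_KL(P||Q) ≠ D_KL(Q||P) in general.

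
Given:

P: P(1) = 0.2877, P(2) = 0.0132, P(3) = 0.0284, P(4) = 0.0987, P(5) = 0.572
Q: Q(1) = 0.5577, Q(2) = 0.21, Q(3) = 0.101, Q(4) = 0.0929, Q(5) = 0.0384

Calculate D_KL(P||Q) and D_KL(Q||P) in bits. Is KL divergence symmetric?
D_KL(P||Q) = 1.8582 bits, D_KL(Q||P) = 1.3979 bits. No, KL divergence is not symmetric.

D_KL(P||Q) = Σ P(x) log₂(P(x)/Q(x))

Computing term by term:
  P(1)·log₂(P(1)/Q(1)) = 0.2877·log₂(0.2877/0.5577) = -0.27473
  P(2)·log₂(P(2)/Q(2)) = 0.0132·log₂(0.0132/0.21) = -0.05269
  P(3)·log₂(P(3)/Q(3)) = 0.0284·log₂(0.0284/0.101) = -0.05198
  P(4)·log₂(P(4)/Q(4)) = 0.0987·log₂(0.0987/0.0929) = 0.00862
  P(5)·log₂(P(5)/Q(5)) = 0.572·log₂(0.572/0.0384) = 2.22899

D_KL(P||Q) = -0.27473 - 0.05269 - 0.05198 + 0.00862 + 2.22899 = 1.85821 ≈ 1.8582 bits

D_KL(Q||P) = Σ Q(x) log₂(Q(x)/P(x))

Computing term by term:
  Q(1)·log₂(Q(1)/P(1)) = 0.5577·log₂(0.5577/0.2877) = 0.53256
  Q(2)·log₂(Q(2)/P(2)) = 0.21·log₂(0.21/0.0132) = 0.83827
  Q(3)·log₂(Q(3)/P(3)) = 0.101·log₂(0.101/0.0284) = 0.18487
  Q(4)·log₂(Q(4)/P(4)) = 0.0929·log₂(0.0929/0.0987) = -0.00812
  Q(5)·log₂(Q(5)/P(5)) = 0.0384·log₂(0.0384/0.572) = -0.14964

D_KL(Q||P) = 0.53256 + 0.83827 + 0.18487 - 0.00812 - 0.14964 = 1.39794 ≈ 1.3979 bits

These are NOT equal (difference: 0.4603 bits). KL divergence is asymmetric: D_KL(P||Q) ≠ D_KL(Q||P) in general.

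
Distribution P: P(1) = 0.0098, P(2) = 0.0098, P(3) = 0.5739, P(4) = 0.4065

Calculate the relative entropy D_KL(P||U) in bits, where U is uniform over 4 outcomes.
0.8815 bits

U(i) = 1/4 for all i

D_KL(P||U) = Σ P(x) log₂(P(x) / (1/4))
           = Σ P(x) log₂(P(x)) + log₂(4)
           = log₂(4) - H(P)

H(P) = -Σ P(x) log₂(P(x)):
  -P(1)·log₂(P(1)) = -(0.0098)·log₂(0.0098) = 0.06540
  -P(2)·log₂(P(2)) = -(0.0098)·log₂(0.0098) = 0.06540
  -P(3)·log₂(P(3)) = -(0.5739)·log₂(0.5739) = 0.45977
  -P(4)·log₂(P(4)) = -(0.4065)·log₂(0.4065) = 0.52791
H(P) = 0.06540 + 0.06540 + 0.45977 + 0.52791 = 1.11848 bits

log₂(4) = 2.00000 bits

D_KL(P||U) = 2.00000 - 1.11848 = 0.88152 ≈ 0.8815 bits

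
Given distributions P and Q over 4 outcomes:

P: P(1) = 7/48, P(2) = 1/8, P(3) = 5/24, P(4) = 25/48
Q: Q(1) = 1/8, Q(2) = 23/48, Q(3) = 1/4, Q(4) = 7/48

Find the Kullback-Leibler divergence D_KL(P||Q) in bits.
0.6918 bits

D_KL(P||Q) = Σ P(x) log₂(P(x)/Q(x))

Computing term by term:
  P(1)·log₂(P(1)/Q(1)) = (7/48)·log₂((7/48)/(1/8)) = 0.03243
  P(2)·log₂(P(2)/Q(2)) = (1/8)·log₂((1/8)/(23/48)) = -0.24232
  P(3)·log₂(P(3)/Q(3)) = (5/24)·log₂((5/24)/(1/4)) = -0.05480
  P(4)·log₂(P(4)/Q(4)) = (25/48)·log₂((25/48)/(7/48)) = 0.95651

D_KL(P||Q) = 0.03243 - 0.24232 - 0.05480 + 0.95651 = 0.69182 ≈ 0.6918 bits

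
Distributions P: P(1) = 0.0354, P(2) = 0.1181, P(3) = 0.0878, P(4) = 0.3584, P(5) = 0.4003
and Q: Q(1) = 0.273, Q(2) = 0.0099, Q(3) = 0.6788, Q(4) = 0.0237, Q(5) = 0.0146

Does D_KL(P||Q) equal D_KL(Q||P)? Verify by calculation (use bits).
D_KL(P||Q) = 3.3757 bits, D_KL(Q||P) = 2.6095 bits. No — D_KL(P||Q) ≠ D_KL(Q||P) for this pair.

D_KL(P||Q) = Σ P(x) log₂(P(x)/Q(x))

Computing term by term:
  P(1)·log₂(P(1)/Q(1)) = 0.0354·log₂(0.0354/0.273) = -0.10433
  P(2)·log₂(P(2)/Q(2)) = 0.1181·log₂(0.1181/0.0099) = 0.42238
  P(3)·log₂(P(3)/Q(3)) = 0.0878·log₂(0.0878/0.6788) = -0.25907
  P(4)·log₂(P(4)/Q(4)) = 0.3584·log₂(0.3584/0.0237) = 1.40443
  P(5)·log₂(P(5)/Q(5)) = 0.4003·log₂(0.4003/0.0146) = 1.91225

D_KL(P||Q) = -0.10433 + 0.42238 - 0.25907 + 1.40443 + 1.91225 = 3.37566 ≈ 3.3757 bits

D_KL(Q||P) = Σ Q(x) log₂(Q(x)/P(x))

Computing term by term:
  Q(1)·log₂(Q(1)/P(1)) = 0.273·log₂(0.273/0.0354) = 0.80455
  Q(2)·log₂(Q(2)/P(2)) = 0.0099·log₂(0.0099/0.1181) = -0.03541
  Q(3)·log₂(Q(3)/P(3)) = 0.6788·log₂(0.6788/0.0878) = 2.00293
  Q(4)·log₂(Q(4)/P(4)) = 0.0237·log₂(0.0237/0.3584) = -0.09287
  Q(5)·log₂(Q(5)/P(5)) = 0.0146·log₂(0.0146/0.4003) = -0.06974

D_KL(Q||P) = 0.80455 - 0.03541 + 2.00293 - 0.09287 - 0.06974 = 2.60946 ≈ 2.6095 bits

These are NOT equal (difference: 0.7662 bits). KL divergence is asymmetric: D_KL(P||Q) ≠ D_KL(Q||P) in general.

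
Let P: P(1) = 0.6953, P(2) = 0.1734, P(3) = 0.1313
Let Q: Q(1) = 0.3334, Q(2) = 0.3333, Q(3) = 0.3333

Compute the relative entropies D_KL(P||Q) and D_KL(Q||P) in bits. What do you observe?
D_KL(P||Q) = 0.3974 bits, D_KL(Q||P) = 0.4086 bits. The two directions give different values (D_KL(Q||P) exceeds D_KL(P||Q) by 0.0112 bits): KL divergence is asymmetric.

D_KL(P||Q) = Σ P(x) log₂(P(x)/Q(x))

Computing term by term:
  P(1)·log₂(P(1)/Q(1)) = 0.6953·log₂(0.6953/0.3334) = 0.73728
  P(2)·log₂(P(2)/Q(2)) = 0.1734·log₂(0.1734/0.3333) = -0.16347
  P(3)·log₂(P(3)/Q(3)) = 0.1313·log₂(0.1313/0.3333) = -0.17646

D_KL(P||Q) = 0.73728 - 0.16347 - 0.17646 = 0.39735 ≈ 0.3974 bits

D_KL(Q||P) = Σ Q(x) log₂(Q(x)/P(x))

Computing term by term:
  Q(1)·log₂(Q(1)/P(1)) = 0.3334·log₂(0.3334/0.6953) = -0.35353
  Q(2)·log₂(Q(2)/P(2)) = 0.3333·log₂(0.3333/0.1734) = 0.31421
  Q(3)·log₂(Q(3)/P(3)) = 0.3333·log₂(0.3333/0.1313) = 0.44794

D_KL(Q||P) = -0.35353 + 0.31421 + 0.44794 = 0.40862 ≈ 0.4086 bits

These are NOT equal (difference: 0.0112 bits). KL divergence is asymmetric: D_KL(P||Q) ≠ D_KL(Q||P) in general.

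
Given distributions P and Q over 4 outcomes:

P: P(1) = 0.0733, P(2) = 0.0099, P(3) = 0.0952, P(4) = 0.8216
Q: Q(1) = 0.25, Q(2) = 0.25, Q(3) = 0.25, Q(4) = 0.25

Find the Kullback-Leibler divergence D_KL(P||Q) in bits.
1.1018 bits

D_KL(P||Q) = Σ P(x) log₂(P(x)/Q(x))

Computing term by term:
  P(1)·log₂(P(1)/Q(1)) = 0.0733·log₂(0.0733/0.25) = -0.12974
  P(2)·log₂(P(2)/Q(2)) = 0.0099·log₂(0.0099/0.25) = -0.04612
  P(3)·log₂(P(3)/Q(3)) = 0.0952·log₂(0.0952/0.25) = -0.13260
  P(4)·log₂(P(4)/Q(4)) = 0.8216·log₂(0.8216/0.25) = 1.41028

D_KL(P||Q) = -0.12974 - 0.04612 - 0.13260 + 1.41028 = 1.10182 ≈ 1.1018 bits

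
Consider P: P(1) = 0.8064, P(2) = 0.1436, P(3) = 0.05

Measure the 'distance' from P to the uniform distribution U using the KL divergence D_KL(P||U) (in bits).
0.7165 bits

U(i) = 1/3 for all i

D_KL(P||U) = Σ P(x) log₂(P(x) / (1/3))
           = Σ P(x) log₂(P(x)) + log₂(3)
           = log₂(3) - H(P)

H(P) = -Σ P(x) log₂(P(x)):
  -P(1)·log₂(P(1)) = -(0.8064)·log₂(0.8064) = 0.25033
  -P(2)·log₂(P(2)) = -(0.1436)·log₂(0.1436) = 0.40206
  -P(3)·log₂(P(3)) = -(0.05)·log₂(0.05) = 0.21610
H(P) = 0.25033 + 0.40206 + 0.21610 = 0.86849 bits

log₂(3) = 1.58496 bits

D_KL(P||U) = 1.58496 - 0.86849 = 0.71647 ≈ 0.7165 bits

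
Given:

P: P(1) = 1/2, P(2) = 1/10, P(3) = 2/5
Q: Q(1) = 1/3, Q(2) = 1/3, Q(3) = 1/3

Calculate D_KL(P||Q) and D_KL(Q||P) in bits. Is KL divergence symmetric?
D_KL(P||Q) = 0.2240 bits, D_KL(Q||P) = 0.2963 bits. No, KL divergence is not symmetric.

D_KL(P||Q) = Σ P(x) log₂(P(x)/Q(x))

Computing term by term:
  P(1)·log₂(P(1)/Q(1)) = (1/2)·log₂((1/2)/(1/3)) = 0.29248
  P(2)·log₂(P(2)/Q(2)) = (1/10)·log₂((1/10)/(1/3)) = -0.17370
  P(3)·log₂(P(3)/Q(3)) = (2/5)·log₂((2/5)/(1/3)) = 0.10521

D_KL(P||Q) = 0.29248 - 0.17370 + 0.10521 = 0.22399 ≈ 0.2240 bits

D_KL(Q||P) = Σ Q(x) log₂(Q(x)/P(x))

Computing term by term:
  Q(1)·log₂(Q(1)/P(1)) = (1/3)·log₂((1/3)/(1/2)) = -0.19499
  Q(2)·log₂(Q(2)/P(2)) = (1/3)·log₂((1/3)/(1/10)) = 0.57899
  Q(3)·log₂(Q(3)/P(3)) = (1/3)·log₂((1/3)/(2/5)) = -0.08768

D_KL(Q||P) = -0.19499 + 0.57899 - 0.08768 = 0.29632 ≈ 0.2963 bits

These are NOT equal (difference: 0.0723 bits). KL divergence is asymmetric: D_KL(P||Q) ≠ D_KL(Q||P) in general.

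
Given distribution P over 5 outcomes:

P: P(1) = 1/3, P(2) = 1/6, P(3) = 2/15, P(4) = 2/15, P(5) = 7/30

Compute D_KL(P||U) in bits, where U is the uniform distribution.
0.0977 bits

U(i) = 1/5 for all i

D_KL(P||U) = Σ P(x) log₂(P(x) / (1/5))
           = Σ P(x) log₂(P(x)) + log₂(5)
           = log₂(5) - H(P)

H(P) = -Σ P(x) log₂(P(x)):
  -P(1)·log₂(P(1)) = -(1/3)·log₂(1/3) = 0.52832
  -P(2)·log₂(P(2)) = -(1/6)·log₂(1/6) = 0.43083
  -P(3)·log₂(P(3)) = -(2/15)·log₂(2/15) = 0.38759
  -P(4)·log₂(P(4)) = -(2/15)·log₂(2/15) = 0.38759
  -P(5)·log₂(P(5)) = -(7/30)·log₂(7/30) = 0.48989
H(P) = 0.52832 + 0.43083 + 0.38759 + 0.38759 + 0.48989 = 2.22422 bits

log₂(5) = 2.32193 bits

D_KL(P||U) = 2.32193 - 2.22422 = 0.09771 ≈ 0.0977 bits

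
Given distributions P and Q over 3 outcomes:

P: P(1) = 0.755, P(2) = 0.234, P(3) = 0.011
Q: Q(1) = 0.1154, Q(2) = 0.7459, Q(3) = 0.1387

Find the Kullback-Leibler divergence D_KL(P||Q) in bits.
1.6143 bits

D_KL(P||Q) = Σ P(x) log₂(P(x)/Q(x))

Computing term by term:
  P(1)·log₂(P(1)/Q(1)) = 0.755·log₂(0.755/0.1154) = 2.04592
  P(2)·log₂(P(2)/Q(2)) = 0.234·log₂(0.234/0.7459) = -0.39136
  P(3)·log₂(P(3)/Q(3)) = 0.011·log₂(0.011/0.1387) = -0.04022

D_KL(P||Q) = 2.04592 - 0.39136 - 0.04022 = 1.61434 ≈ 1.6143 bits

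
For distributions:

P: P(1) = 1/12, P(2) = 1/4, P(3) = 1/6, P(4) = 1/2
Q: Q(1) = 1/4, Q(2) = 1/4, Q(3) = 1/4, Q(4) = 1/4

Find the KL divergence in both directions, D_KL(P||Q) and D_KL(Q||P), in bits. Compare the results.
D_KL(P||Q) = 0.2704 bits, D_KL(Q||P) = 0.2925 bits. D_KL(Q||P) is larger than D_KL(P||Q) by 0.0221 bits; the two directions differ.

D_KL(P||Q) = Σ P(x) log₂(P(x)/Q(x))

Computing term by term:
  P(1)·log₂(P(1)/Q(1)) = (1/12)·log₂((1/12)/(1/4)) = -0.13208
  P(2)·log₂(P(2)/Q(2)) = (1/4)·log₂((1/4)/(1/4)) = 0.00000
  P(3)·log₂(P(3)/Q(3)) = (1/6)·log₂((1/6)/(1/4)) = -0.09749
  P(4)·log₂(P(4)/Q(4)) = (1/2)·log₂((1/2)/(1/4)) = 0.50000

D_KL(P||Q) = -0.13208 + 0.00000 - 0.09749 + 0.50000 = 0.27043 ≈ 0.2704 bits

D_KL(Q||P) = Σ Q(x) log₂(Q(x)/P(x))

Computing term by term:
  Q(1)·log₂(Q(1)/P(1)) = (1/4)·log₂((1/4)/(1/12)) = 0.39624
  Q(2)·log₂(Q(2)/P(2)) = (1/4)·log₂((1/4)/(1/4)) = 0.00000
  Q(3)·log₂(Q(3)/P(3)) = (1/4)·log₂((1/4)/(1/6)) = 0.14624
  Q(4)·log₂(Q(4)/P(4)) = (1/4)·log₂((1/4)/(1/2)) = -0.25000

D_KL(Q||P) = 0.39624 + 0.00000 + 0.14624 - 0.25000 = 0.29248 ≈ 0.2925 bits

These are NOT equal (difference: 0.0221 bits). KL divergence is asymmetric: D_KL(P||Q) ≠ D_KL(Q||P) in general.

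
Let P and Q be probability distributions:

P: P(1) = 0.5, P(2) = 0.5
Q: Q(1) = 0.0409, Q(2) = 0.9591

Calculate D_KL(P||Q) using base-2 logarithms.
1.3360 bits

D_KL(P||Q) = Σ P(x) log₂(P(x)/Q(x))

Computing term by term:
  P(1)·log₂(P(1)/Q(1)) = 0.5·log₂(0.5/0.0409) = 1.80588
  P(2)·log₂(P(2)/Q(2)) = 0.5·log₂(0.5/0.9591) = -0.46988

D_KL(P||Q) = 1.80588 - 0.46988 = 1.33600 ≈ 1.3360 bits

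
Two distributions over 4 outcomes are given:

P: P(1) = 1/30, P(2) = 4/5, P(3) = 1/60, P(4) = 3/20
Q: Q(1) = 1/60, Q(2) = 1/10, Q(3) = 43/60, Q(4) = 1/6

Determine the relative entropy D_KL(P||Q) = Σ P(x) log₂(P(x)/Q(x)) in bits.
2.3201 bits

D_KL(P||Q) = Σ P(x) log₂(P(x)/Q(x))

Computing term by term:
  P(1)·log₂(P(1)/Q(1)) = (1/30)·log₂((1/30)/(1/60)) = 0.03333
  P(2)·log₂(P(2)/Q(2)) = (4/5)·log₂((4/5)/(1/10)) = 2.40000
  P(3)·log₂(P(3)/Q(3)) = (1/60)·log₂((1/60)/(43/60)) = -0.09044
  P(4)·log₂(P(4)/Q(4)) = (3/20)·log₂((3/20)/(1/6)) = -0.02280

D_KL(P||Q) = 0.03333 + 2.40000 - 0.09044 - 0.02280 = 2.32009 ≈ 2.3201 bits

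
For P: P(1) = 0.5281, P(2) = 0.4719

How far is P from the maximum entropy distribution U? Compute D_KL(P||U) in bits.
0.0023 bits

U(i) = 1/2 for all i

D_KL(P||U) = Σ P(x) log₂(P(x) / (1/2))
           = Σ P(x) log₂(P(x)) + log₂(2)
           = log₂(2) - H(P)

H(P) = -Σ P(x) log₂(P(x)):
  -P(1)·log₂(P(1)) = -(0.5281)·log₂(0.5281) = 0.48644
  -P(2)·log₂(P(2)) = -(0.4719)·log₂(0.4719) = 0.51128
H(P) = 0.48644 + 0.51128 = 0.99772 bits

log₂(2) = 1.00000 bits

D_KL(P||U) = 1.00000 - 0.99772 = 0.00228 ≈ 0.0023 bits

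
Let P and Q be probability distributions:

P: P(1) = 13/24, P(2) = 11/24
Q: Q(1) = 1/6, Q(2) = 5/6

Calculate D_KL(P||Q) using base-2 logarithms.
0.5258 bits

D_KL(P||Q) = Σ P(x) log₂(P(x)/Q(x))

Computing term by term:
  P(1)·log₂(P(1)/Q(1)) = (13/24)·log₂((13/24)/(1/6)) = 0.92107
  P(2)·log₂(P(2)/Q(2)) = (11/24)·log₂((11/24)/(5/6)) = -0.39531

D_KL(P||Q) = 0.92107 - 0.39531 = 0.52576 ≈ 0.5258 bits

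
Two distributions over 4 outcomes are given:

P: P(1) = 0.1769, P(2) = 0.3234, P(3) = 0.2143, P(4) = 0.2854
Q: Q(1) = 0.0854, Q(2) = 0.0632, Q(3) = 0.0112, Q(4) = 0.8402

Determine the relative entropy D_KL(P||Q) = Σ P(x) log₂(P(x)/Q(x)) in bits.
1.4155 bits

D_KL(P||Q) = Σ P(x) log₂(P(x)/Q(x))

Computing term by term:
  P(1)·log₂(P(1)/Q(1)) = 0.1769·log₂(0.1769/0.0854) = 0.18586
  P(2)·log₂(P(2)/Q(2)) = 0.3234·log₂(0.3234/0.0632) = 0.76171
  P(3)·log₂(P(3)/Q(3)) = 0.2143·log₂(0.2143/0.0112) = 0.91250
  P(4)·log₂(P(4)/Q(4)) = 0.2854·log₂(0.2854/0.8402) = -0.44458

D_KL(P||Q) = 0.18586 + 0.76171 + 0.91250 - 0.44458 = 1.41549 ≈ 1.4155 bits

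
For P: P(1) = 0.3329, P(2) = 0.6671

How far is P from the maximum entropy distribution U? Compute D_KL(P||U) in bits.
0.0821 bits

U(i) = 1/2 for all i

D_KL(P||U) = Σ P(x) log₂(P(x) / (1/2))
           = Σ P(x) log₂(P(x)) + log₂(2)
           = log₂(2) - H(P)

H(P) = -Σ P(x) log₂(P(x)):
  -P(1)·log₂(P(1)) = -(0.3329)·log₂(0.3329) = 0.52826
  -P(2)·log₂(P(2)) = -(0.6671)·log₂(0.6671) = 0.38960
H(P) = 0.52826 + 0.38960 = 0.91786 bits

log₂(2) = 1.00000 bits

D_KL(P||U) = 1.00000 - 0.91786 = 0.08214 ≈ 0.0821 bits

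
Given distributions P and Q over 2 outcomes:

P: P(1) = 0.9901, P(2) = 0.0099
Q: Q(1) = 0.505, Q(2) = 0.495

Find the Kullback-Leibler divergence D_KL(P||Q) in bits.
0.9058 bits

D_KL(P||Q) = Σ P(x) log₂(P(x)/Q(x))

Computing term by term:
  P(1)·log₂(P(1)/Q(1)) = 0.9901·log₂(0.9901/0.505) = 0.96168
  P(2)·log₂(P(2)/Q(2)) = 0.0099·log₂(0.0099/0.495) = -0.05587

D_KL(P||Q) = 0.96168 - 0.05587 = 0.90581 ≈ 0.9058 bits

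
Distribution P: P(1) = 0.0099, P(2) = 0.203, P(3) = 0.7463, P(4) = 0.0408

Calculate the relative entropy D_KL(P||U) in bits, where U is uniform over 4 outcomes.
0.9637 bits

U(i) = 1/4 for all i

D_KL(P||U) = Σ P(x) log₂(P(x) / (1/4))
           = Σ P(x) log₂(P(x)) + log₂(4)
           = log₂(4) - H(P)

H(P) = -Σ P(x) log₂(P(x)):
  -P(1)·log₂(P(1)) = -(0.0099)·log₂(0.0099) = 0.06592
  -P(2)·log₂(P(2)) = -(0.203)·log₂(0.203) = 0.46699
  -P(3)·log₂(P(3)) = -(0.7463)·log₂(0.7463) = 0.31507
  -P(4)·log₂(P(4)) = -(0.0408)·log₂(0.0408) = 0.18830
H(P) = 0.06592 + 0.46699 + 0.31507 + 0.18830 = 1.03628 bits

log₂(4) = 2.00000 bits

D_KL(P||U) = 2.00000 - 1.03628 = 0.96372 ≈ 0.9637 bits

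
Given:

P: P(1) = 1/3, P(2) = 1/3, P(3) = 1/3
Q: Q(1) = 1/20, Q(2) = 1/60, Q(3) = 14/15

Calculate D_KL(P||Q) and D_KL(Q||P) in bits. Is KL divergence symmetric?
D_KL(P||Q) = 1.8578 bits, D_KL(Q||P) = 1.1775 bits. No, KL divergence is not symmetric.

D_KL(P||Q) = Σ P(x) log₂(P(x)/Q(x))

Computing term by term:
  P(1)·log₂(P(1)/Q(1)) = (1/3)·log₂((1/3)/(1/20)) = 0.91232
  P(2)·log₂(P(2)/Q(2)) = (1/3)·log₂((1/3)/(1/60)) = 1.44064
  P(3)·log₂(P(3)/Q(3)) = (1/3)·log₂((1/3)/(14/15)) = -0.49514

D_KL(P||Q) = 0.91232 + 1.44064 - 0.49514 = 1.85782 ≈ 1.8578 bits

D_KL(Q||P) = Σ Q(x) log₂(Q(x)/P(x))

Computing term by term:
  Q(1)·log₂(Q(1)/P(1)) = (1/20)·log₂((1/20)/(1/3)) = -0.13685
  Q(2)·log₂(Q(2)/P(2)) = (1/60)·log₂((1/60)/(1/3)) = -0.07203
  Q(3)·log₂(Q(3)/P(3)) = (14/15)·log₂((14/15)/(1/3)) = 1.38640

D_KL(Q||P) = -0.13685 - 0.07203 + 1.38640 = 1.17752 ≈ 1.1775 bits

These are NOT equal (difference: 0.6803 bits). KL divergence is asymmetric: D_KL(P||Q) ≠ D_KL(Q||P) in general.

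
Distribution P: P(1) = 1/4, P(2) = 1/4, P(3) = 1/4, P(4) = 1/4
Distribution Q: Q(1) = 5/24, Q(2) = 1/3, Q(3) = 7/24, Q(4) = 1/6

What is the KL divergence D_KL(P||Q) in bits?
0.0526 bits

D_KL(P||Q) = Σ P(x) log₂(P(x)/Q(x))

Computing term by term:
  P(1)·log₂(P(1)/Q(1)) = (1/4)·log₂((1/4)/(5/24)) = 0.06576
  P(2)·log₂(P(2)/Q(2)) = (1/4)·log₂((1/4)/(1/3)) = -0.10376
  P(3)·log₂(P(3)/Q(3)) = (1/4)·log₂((1/4)/(7/24)) = -0.05560
  P(4)·log₂(P(4)/Q(4)) = (1/4)·log₂((1/4)/(1/6)) = 0.14624

D_KL(P||Q) = 0.06576 - 0.10376 - 0.05560 + 0.14624 = 0.05264 ≈ 0.0526 bits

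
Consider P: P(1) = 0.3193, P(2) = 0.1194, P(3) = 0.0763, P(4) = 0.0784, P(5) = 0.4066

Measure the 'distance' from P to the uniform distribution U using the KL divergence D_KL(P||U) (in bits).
0.3308 bits

U(i) = 1/5 for all i

D_KL(P||U) = Σ P(x) log₂(P(x) / (1/5))
           = Σ P(x) log₂(P(x)) + log₂(5)
           = log₂(5) - H(P)

H(P) = -Σ P(x) log₂(P(x)):
  -P(1)·log₂(P(1)) = -(0.3193)·log₂(0.3193) = 0.52589
  -P(2)·log₂(P(2)) = -(0.1194)·log₂(0.1194) = 0.36610
  -P(3)·log₂(P(3)) = -(0.0763)·log₂(0.0763) = 0.28324
  -P(4)·log₂(P(4)) = -(0.0784)·log₂(0.0784) = 0.28796
  -P(5)·log₂(P(5)) = -(0.4066)·log₂(0.4066) = 0.52790
H(P) = 0.52589 + 0.36610 + 0.28324 + 0.28796 + 0.52790 = 1.99109 bits

log₂(5) = 2.32193 bits

D_KL(P||U) = 2.32193 - 1.99109 = 0.33084 ≈ 0.3308 bits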